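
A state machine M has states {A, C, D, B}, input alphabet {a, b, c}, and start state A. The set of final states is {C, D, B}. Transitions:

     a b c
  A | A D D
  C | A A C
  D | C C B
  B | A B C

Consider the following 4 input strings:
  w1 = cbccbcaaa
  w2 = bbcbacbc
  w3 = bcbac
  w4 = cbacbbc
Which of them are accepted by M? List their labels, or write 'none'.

w2, w3, w4

w1: A → D → C → C → C → A → D → C → A → A  → end A, rejected
w2: A → D → C → C → A → A → D → C → C  → end C, accepted
w3: A → D → B → B → A → D  → end D, accepted
w4: A → D → C → A → D → C → A → D  → end D, accepted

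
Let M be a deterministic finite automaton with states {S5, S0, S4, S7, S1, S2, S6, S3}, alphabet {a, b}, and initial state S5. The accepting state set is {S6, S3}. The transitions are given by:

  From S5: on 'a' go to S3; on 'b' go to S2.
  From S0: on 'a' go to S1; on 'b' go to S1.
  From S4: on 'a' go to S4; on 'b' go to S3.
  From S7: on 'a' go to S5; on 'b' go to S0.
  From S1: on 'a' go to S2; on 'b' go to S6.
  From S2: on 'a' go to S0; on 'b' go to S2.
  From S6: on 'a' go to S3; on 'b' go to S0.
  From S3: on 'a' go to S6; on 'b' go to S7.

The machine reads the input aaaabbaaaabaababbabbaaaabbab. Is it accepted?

Trace: S5 -a-> S3 -a-> S6 -a-> S3 -a-> S6 -b-> S0 -b-> S1 -a-> S2 -a-> S0 -a-> S1 -a-> S2 -b-> S2 -a-> S0 -a-> S1 -b-> S6 -a-> S3 -b-> S7 -b-> S0 -a-> S1 -b-> S6 -b-> S0 -a-> S1 -a-> S2 -a-> S0 -a-> S1 -b-> S6 -b-> S0 -a-> S1 -b-> S6
End state S6 is accepting.

Yes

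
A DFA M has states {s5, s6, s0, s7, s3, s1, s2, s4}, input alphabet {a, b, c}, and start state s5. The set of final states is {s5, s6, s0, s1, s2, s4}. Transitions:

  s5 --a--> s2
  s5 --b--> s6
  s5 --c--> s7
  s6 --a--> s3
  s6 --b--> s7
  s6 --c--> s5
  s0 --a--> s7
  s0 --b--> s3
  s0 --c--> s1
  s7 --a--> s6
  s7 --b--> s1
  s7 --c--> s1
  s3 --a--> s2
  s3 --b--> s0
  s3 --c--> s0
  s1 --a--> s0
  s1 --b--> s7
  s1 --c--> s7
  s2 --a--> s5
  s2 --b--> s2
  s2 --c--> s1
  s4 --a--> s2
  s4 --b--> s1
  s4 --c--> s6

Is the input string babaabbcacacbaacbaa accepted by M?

Yes

Trace: s5 -b-> s6 -a-> s3 -b-> s0 -a-> s7 -a-> s6 -b-> s7 -b-> s1 -c-> s7 -a-> s6 -c-> s5 -a-> s2 -c-> s1 -b-> s7 -a-> s6 -a-> s3 -c-> s0 -b-> s3 -a-> s2 -a-> s5
End state s5 is accepting.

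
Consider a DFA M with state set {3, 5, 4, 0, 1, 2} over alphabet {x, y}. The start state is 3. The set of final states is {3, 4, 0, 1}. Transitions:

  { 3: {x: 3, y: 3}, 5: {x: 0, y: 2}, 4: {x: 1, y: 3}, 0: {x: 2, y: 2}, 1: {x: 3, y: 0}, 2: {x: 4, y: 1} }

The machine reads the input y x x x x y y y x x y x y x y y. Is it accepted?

start at 3
read 'y': 3 → 3
read 'x': 3 → 3
read 'x': 3 → 3
read 'x': 3 → 3
read 'x': 3 → 3
read 'y': 3 → 3
read 'y': 3 → 3
read 'y': 3 → 3
read 'x': 3 → 3
read 'x': 3 → 3
read 'y': 3 → 3
read 'x': 3 → 3
read 'y': 3 → 3
read 'x': 3 → 3
read 'y': 3 → 3
read 'y': 3 → 3
End state 3 is accepting.

Yes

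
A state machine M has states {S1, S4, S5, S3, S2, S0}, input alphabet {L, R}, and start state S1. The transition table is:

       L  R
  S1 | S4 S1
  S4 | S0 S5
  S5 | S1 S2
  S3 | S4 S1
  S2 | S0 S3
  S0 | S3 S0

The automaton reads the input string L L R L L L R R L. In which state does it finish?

S3

start at S1
read 'L': S1 → S4
read 'L': S4 → S0
read 'R': S0 → S0
read 'L': S0 → S3
read 'L': S3 → S4
read 'L': S4 → S0
read 'R': S0 → S0
read 'R': S0 → S0
read 'L': S0 → S3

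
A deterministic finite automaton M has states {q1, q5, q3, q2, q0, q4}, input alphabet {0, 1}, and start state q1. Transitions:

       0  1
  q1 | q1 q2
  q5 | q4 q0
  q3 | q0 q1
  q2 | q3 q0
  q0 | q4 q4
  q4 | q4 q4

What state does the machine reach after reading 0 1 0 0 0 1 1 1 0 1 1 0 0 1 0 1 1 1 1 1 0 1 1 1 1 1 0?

Trace: q1 -0-> q1 -1-> q2 -0-> q3 -0-> q0 -0-> q4 -1-> q4 -1-> q4 -1-> q4 -0-> q4 -1-> q4 -1-> q4 -0-> q4 -0-> q4 -1-> q4 -0-> q4 -1-> q4 -1-> q4 -1-> q4 -1-> q4 -1-> q4 -0-> q4 -1-> q4 -1-> q4 -1-> q4 -1-> q4 -1-> q4 -0-> q4

q4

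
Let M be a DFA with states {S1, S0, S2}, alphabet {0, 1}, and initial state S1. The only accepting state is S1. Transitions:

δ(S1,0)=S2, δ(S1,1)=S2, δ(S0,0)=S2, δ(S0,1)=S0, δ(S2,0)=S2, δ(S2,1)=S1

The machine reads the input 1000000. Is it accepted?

Trace: S1 -1-> S2 -0-> S2 -0-> S2 -0-> S2 -0-> S2 -0-> S2 -0-> S2
End state S2 is not accepting.

No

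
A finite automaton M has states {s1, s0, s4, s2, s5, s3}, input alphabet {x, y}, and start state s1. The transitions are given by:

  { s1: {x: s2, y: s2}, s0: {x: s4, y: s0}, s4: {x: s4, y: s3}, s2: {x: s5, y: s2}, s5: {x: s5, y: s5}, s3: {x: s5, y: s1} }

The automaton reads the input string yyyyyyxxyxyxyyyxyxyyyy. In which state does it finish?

s1 → s2 → s2 → s2 → s2 → s2 → s2 → s5 → s5 → s5 → s5 → s5 → s5 → s5 → s5 → s5 → s5 → s5 → s5 → s5 → s5 → s5 → s5

s5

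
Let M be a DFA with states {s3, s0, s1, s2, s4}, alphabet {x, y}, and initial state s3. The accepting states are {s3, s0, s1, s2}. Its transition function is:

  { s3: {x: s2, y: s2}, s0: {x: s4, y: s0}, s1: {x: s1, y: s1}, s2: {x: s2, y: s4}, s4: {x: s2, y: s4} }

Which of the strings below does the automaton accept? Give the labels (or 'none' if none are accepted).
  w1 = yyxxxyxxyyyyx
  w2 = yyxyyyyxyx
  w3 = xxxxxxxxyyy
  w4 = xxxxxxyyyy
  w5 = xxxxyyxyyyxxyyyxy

w1: s3 → s2 → s4 → s2 → s2 → s2 → s4 → s2 → s2 → s4 → s4 → s4 → s4 → s2  → end s2, accepted
w2: s3 → s2 → s4 → s2 → s4 → s4 → s4 → s4 → s2 → s4 → s2  → end s2, accepted
w3: s3 → s2 → s2 → s2 → s2 → s2 → s2 → s2 → s2 → s4 → s4 → s4  → end s4, rejected
w4: s3 → s2 → s2 → s2 → s2 → s2 → s2 → s4 → s4 → s4 → s4  → end s4, rejected
w5: s3 → s2 → s2 → s2 → s2 → s4 → s4 → s2 → s4 → s4 → s4 → s2 → s2 → s4 → s4 → s4 → s2 → s4  → end s4, rejected

w1, w2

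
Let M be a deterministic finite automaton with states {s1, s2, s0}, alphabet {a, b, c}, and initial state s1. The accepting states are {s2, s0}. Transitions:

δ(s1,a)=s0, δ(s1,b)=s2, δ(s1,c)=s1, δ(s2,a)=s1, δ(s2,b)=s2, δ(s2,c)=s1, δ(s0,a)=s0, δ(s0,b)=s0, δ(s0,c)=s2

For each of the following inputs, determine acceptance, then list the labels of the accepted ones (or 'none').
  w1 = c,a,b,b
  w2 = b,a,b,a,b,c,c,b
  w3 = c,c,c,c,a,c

w1:
  start at s1
  read 'c': s1 → s1
  read 'a': s1 → s0
  read 'b': s0 → s0
  read 'b': s0 → s0
  end s0, accepted
w2:
  start at s1
  read 'b': s1 → s2
  read 'a': s2 → s1
  read 'b': s1 → s2
  read 'a': s2 → s1
  read 'b': s1 → s2
  read 'c': s2 → s1
  read 'c': s1 → s1
  read 'b': s1 → s2
  end s2, accepted
w3:
  start at s1
  read 'c': s1 → s1
  read 'c': s1 → s1
  read 'c': s1 → s1
  read 'c': s1 → s1
  read 'a': s1 → s0
  read 'c': s0 → s2
  end s2, accepted

w1, w2, w3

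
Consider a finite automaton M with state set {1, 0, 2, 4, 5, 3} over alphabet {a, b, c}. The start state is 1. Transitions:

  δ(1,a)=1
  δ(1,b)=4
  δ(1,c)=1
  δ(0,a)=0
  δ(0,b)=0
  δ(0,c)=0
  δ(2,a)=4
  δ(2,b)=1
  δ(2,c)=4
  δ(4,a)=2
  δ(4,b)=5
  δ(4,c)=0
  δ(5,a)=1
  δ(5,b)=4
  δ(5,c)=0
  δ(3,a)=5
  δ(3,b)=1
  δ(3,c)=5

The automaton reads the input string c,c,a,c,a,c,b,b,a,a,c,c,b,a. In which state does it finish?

2

1 → 1 → 1 → 1 → 1 → 1 → 1 → 4 → 5 → 1 → 1 → 1 → 1 → 4 → 2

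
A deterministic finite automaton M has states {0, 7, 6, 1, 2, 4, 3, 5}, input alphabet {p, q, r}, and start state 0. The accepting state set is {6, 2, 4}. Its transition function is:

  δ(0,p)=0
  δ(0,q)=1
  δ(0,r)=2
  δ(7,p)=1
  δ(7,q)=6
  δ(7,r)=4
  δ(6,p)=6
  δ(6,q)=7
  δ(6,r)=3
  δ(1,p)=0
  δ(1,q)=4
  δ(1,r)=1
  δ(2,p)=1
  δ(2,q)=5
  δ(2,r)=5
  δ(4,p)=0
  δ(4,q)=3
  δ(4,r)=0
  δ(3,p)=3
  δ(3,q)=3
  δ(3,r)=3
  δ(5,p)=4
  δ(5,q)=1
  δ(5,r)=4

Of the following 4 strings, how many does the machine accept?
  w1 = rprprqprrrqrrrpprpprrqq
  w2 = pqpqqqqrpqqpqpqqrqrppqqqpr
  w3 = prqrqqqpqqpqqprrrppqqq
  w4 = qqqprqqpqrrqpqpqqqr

w1: Trace: 0 -r-> 2 -p-> 1 -r-> 1 -p-> 0 -r-> 2 -q-> 5 -p-> 4 -r-> 0 -r-> 2 -r-> 5 -q-> 1 -r-> 1 -r-> 1 -r-> 1 -p-> 0 -p-> 0 -r-> 2 -p-> 1 -p-> 0 -r-> 2 -r-> 5 -q-> 1 -q-> 4  → end 4, accepted
w2: Trace: 0 -p-> 0 -q-> 1 -p-> 0 -q-> 1 -q-> 4 -q-> 3 -q-> 3 -r-> 3 -p-> 3 -q-> 3 -q-> 3 -p-> 3 -q-> 3 -p-> 3 -q-> 3 -q-> 3 -r-> 3 -q-> 3 -r-> 3 -p-> 3 -p-> 3 -q-> 3 -q-> 3 -q-> 3 -p-> 3 -r-> 3  → end 3, rejected
w3: Trace: 0 -p-> 0 -r-> 2 -q-> 5 -r-> 4 -q-> 3 -q-> 3 -q-> 3 -p-> 3 -q-> 3 -q-> 3 -p-> 3 -q-> 3 -q-> 3 -p-> 3 -r-> 3 -r-> 3 -r-> 3 -p-> 3 -p-> 3 -q-> 3 -q-> 3 -q-> 3  → end 3, rejected
w4: Trace: 0 -q-> 1 -q-> 4 -q-> 3 -p-> 3 -r-> 3 -q-> 3 -q-> 3 -p-> 3 -q-> 3 -r-> 3 -r-> 3 -q-> 3 -p-> 3 -q-> 3 -p-> 3 -q-> 3 -q-> 3 -q-> 3 -r-> 3  → end 3, rejected

1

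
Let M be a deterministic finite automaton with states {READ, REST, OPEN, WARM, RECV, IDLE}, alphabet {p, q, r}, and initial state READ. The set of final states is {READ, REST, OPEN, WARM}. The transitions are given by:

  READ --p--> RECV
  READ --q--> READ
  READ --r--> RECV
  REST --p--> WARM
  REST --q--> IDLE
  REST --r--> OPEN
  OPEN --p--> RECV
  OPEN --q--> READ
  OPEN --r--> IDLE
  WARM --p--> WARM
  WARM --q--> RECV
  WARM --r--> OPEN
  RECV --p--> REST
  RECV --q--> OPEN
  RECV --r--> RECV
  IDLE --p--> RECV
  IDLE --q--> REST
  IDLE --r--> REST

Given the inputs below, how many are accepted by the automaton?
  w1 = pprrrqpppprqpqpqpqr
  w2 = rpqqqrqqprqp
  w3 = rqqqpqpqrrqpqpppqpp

w1: READ → RECV → REST → OPEN → IDLE → REST → IDLE → RECV → REST → WARM → WARM → OPEN → READ → RECV → OPEN → RECV → OPEN → RECV → OPEN → IDLE  → end IDLE, rejected
w2: READ → RECV → REST → IDLE → REST → IDLE → REST → IDLE → REST → WARM → OPEN → READ → RECV  → end RECV, rejected
w3: READ → RECV → OPEN → READ → READ → RECV → OPEN → RECV → OPEN → IDLE → REST → IDLE → RECV → OPEN → RECV → REST → WARM → RECV → REST → WARM  → end WARM, accepted

1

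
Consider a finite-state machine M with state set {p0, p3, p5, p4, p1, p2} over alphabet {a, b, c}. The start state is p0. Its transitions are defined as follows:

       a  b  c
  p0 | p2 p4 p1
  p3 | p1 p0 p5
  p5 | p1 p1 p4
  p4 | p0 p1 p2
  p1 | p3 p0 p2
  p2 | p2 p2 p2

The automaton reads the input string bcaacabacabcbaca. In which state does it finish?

p2

Trace: p0 -b-> p4 -c-> p2 -a-> p2 -a-> p2 -c-> p2 -a-> p2 -b-> p2 -a-> p2 -c-> p2 -a-> p2 -b-> p2 -c-> p2 -b-> p2 -a-> p2 -c-> p2 -a-> p2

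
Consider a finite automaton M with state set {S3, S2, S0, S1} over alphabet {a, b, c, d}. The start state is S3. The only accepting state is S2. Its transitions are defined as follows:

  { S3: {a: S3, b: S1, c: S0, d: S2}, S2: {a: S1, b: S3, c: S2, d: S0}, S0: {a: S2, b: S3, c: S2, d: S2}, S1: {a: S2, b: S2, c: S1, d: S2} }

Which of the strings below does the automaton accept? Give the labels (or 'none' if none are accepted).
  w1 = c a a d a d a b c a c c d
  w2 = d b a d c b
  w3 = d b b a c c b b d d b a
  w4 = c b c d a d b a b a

w1, w4

w1: Trace: S3 -c-> S0 -a-> S2 -a-> S1 -d-> S2 -a-> S1 -d-> S2 -a-> S1 -b-> S2 -c-> S2 -a-> S1 -c-> S1 -c-> S1 -d-> S2  → end S2, accepted
w2: Trace: S3 -d-> S2 -b-> S3 -a-> S3 -d-> S2 -c-> S2 -b-> S3  → end S3, rejected
w3: Trace: S3 -d-> S2 -b-> S3 -b-> S1 -a-> S2 -c-> S2 -c-> S2 -b-> S3 -b-> S1 -d-> S2 -d-> S0 -b-> S3 -a-> S3  → end S3, rejected
w4: Trace: S3 -c-> S0 -b-> S3 -c-> S0 -d-> S2 -a-> S1 -d-> S2 -b-> S3 -a-> S3 -b-> S1 -a-> S2  → end S2, accepted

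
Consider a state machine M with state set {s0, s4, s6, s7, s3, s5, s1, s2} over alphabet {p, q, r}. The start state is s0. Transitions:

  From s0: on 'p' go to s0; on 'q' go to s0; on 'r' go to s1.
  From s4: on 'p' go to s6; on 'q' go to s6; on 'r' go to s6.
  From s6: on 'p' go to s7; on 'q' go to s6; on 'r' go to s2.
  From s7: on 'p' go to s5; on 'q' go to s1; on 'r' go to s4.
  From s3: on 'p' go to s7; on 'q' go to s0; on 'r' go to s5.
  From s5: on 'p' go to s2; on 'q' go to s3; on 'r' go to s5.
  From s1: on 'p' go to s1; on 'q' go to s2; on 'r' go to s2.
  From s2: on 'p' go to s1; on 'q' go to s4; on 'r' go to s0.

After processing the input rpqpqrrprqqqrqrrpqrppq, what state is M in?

Trace: s0 -r-> s1 -p-> s1 -q-> s2 -p-> s1 -q-> s2 -r-> s0 -r-> s1 -p-> s1 -r-> s2 -q-> s4 -q-> s6 -q-> s6 -r-> s2 -q-> s4 -r-> s6 -r-> s2 -p-> s1 -q-> s2 -r-> s0 -p-> s0 -p-> s0 -q-> s0

s0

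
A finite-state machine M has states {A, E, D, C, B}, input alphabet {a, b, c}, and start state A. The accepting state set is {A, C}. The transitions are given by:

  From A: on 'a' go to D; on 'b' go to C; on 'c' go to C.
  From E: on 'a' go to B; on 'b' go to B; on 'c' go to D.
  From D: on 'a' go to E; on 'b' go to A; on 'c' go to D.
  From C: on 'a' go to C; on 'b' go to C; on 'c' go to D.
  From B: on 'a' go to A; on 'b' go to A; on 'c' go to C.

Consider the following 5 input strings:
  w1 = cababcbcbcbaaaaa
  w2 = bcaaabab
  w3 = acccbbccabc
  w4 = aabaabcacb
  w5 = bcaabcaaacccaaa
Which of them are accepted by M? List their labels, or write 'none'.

w1: Trace: A -c-> C -a-> C -b-> C -a-> C -b-> C -c-> D -b-> A -c-> C -b-> C -c-> D -b-> A -a-> D -a-> E -a-> B -a-> A -a-> D  → end D, rejected
w2: Trace: A -b-> C -c-> D -a-> E -a-> B -a-> A -b-> C -a-> C -b-> C  → end C, accepted
w3: Trace: A -a-> D -c-> D -c-> D -c-> D -b-> A -b-> C -c-> D -c-> D -a-> E -b-> B -c-> C  → end C, accepted
w4: Trace: A -a-> D -a-> E -b-> B -a-> A -a-> D -b-> A -c-> C -a-> C -c-> D -b-> A  → end A, accepted
w5: Trace: A -b-> C -c-> D -a-> E -a-> B -b-> A -c-> C -a-> C -a-> C -a-> C -c-> D -c-> D -c-> D -a-> E -a-> B -a-> A  → end A, accepted

w2, w3, w4, w5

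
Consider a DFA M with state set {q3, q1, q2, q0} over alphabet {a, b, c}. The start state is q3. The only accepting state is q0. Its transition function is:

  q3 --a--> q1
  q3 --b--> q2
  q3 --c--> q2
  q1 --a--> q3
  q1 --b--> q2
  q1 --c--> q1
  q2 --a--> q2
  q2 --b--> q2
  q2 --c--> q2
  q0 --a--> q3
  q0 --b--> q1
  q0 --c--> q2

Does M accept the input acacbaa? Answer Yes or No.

start at q3
read 'a': q3 → q1
read 'c': q1 → q1
read 'a': q1 → q3
read 'c': q3 → q2
read 'b': q2 → q2
read 'a': q2 → q2
read 'a': q2 → q2
End state q2 is not accepting.

No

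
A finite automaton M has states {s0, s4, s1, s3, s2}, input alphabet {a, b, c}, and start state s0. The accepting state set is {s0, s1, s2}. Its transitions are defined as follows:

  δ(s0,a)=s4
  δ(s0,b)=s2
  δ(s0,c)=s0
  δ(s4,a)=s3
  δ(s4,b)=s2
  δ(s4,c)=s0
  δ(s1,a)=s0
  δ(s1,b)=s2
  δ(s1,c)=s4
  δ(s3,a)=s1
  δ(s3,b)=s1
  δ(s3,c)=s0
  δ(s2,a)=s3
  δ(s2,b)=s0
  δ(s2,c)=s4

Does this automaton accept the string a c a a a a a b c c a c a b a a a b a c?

s0 → s4 → s0 → s4 → s3 → s1 → s0 → s4 → s2 → s4 → s0 → s4 → s0 → s4 → s2 → s3 → s1 → s0 → s2 → s3 → s0
End state s0 is accepting.

Yes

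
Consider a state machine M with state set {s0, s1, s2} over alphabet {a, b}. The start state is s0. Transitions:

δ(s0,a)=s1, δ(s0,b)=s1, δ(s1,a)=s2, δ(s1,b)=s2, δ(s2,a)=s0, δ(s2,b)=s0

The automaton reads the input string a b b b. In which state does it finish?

start at s0
read 'a': s0 → s1
read 'b': s1 → s2
read 'b': s2 → s0
read 'b': s0 → s1

s1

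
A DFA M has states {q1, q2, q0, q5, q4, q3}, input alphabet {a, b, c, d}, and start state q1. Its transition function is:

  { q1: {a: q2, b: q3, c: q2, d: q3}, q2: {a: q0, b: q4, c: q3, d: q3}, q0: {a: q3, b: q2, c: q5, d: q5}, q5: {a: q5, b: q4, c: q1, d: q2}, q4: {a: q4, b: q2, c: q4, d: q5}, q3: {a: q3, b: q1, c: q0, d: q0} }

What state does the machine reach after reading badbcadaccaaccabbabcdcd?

q1 → q3 → q3 → q0 → q2 → q3 → q3 → q0 → q3 → q0 → q5 → q5 → q5 → q1 → q2 → q0 → q2 → q4 → q4 → q2 → q3 → q0 → q5 → q2

q2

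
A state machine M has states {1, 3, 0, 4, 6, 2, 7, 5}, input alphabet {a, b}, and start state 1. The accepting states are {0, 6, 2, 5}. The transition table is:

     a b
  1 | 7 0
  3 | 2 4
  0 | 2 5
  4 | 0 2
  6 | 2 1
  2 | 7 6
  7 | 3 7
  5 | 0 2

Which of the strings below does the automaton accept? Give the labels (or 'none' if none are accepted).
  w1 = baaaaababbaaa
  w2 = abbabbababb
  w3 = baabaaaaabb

w1: 1 → 0 → 2 → 7 → 3 → 2 → 7 → 7 → 3 → 4 → 2 → 7 → 3 → 2  → end 2, accepted
w2: 1 → 7 → 7 → 7 → 3 → 4 → 2 → 7 → 7 → 3 → 4 → 2  → end 2, accepted
w3: 1 → 0 → 2 → 7 → 7 → 3 → 2 → 7 → 3 → 2 → 6 → 1  → end 1, rejected

w1, w2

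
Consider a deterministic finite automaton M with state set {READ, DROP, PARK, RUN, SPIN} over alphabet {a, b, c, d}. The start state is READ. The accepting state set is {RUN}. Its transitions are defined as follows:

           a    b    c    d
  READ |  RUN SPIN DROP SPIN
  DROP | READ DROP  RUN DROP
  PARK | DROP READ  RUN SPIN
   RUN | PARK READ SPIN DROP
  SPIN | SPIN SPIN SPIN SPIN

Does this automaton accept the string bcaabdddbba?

READ → SPIN → SPIN → SPIN → SPIN → SPIN → SPIN → SPIN → SPIN → SPIN → SPIN → SPIN
End state SPIN is not accepting.

No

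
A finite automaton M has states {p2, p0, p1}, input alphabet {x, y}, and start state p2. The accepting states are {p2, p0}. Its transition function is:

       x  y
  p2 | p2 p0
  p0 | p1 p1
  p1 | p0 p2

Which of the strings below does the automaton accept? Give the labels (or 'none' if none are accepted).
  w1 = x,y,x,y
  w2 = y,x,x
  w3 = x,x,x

w1: Trace: p2 -x-> p2 -y-> p0 -x-> p1 -y-> p2  → end p2, accepted
w2: Trace: p2 -y-> p0 -x-> p1 -x-> p0  → end p0, accepted
w3: Trace: p2 -x-> p2 -x-> p2 -x-> p2  → end p2, accepted

w1, w2, w3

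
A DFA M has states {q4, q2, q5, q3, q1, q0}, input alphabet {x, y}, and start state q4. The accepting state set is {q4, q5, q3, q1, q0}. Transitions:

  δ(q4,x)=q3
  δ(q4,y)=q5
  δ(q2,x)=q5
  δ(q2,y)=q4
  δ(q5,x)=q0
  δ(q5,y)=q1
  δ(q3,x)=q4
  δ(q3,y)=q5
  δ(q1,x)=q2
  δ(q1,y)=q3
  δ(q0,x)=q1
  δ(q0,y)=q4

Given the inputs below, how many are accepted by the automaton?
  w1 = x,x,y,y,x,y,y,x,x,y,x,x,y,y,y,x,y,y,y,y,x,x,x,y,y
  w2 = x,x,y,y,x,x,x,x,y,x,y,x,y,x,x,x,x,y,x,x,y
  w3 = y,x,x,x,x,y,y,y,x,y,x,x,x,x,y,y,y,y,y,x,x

3

w1: q4 → q3 → q4 → q5 → q1 → q2 → q4 → q5 → q0 → q1 → q3 → q4 → q3 → q5 → q1 → q3 → q4 → q5 → q1 → q3 → q5 → q0 → q1 → q2 → q4 → q5  → end q5, accepted
w2: q4 → q3 → q4 → q5 → q1 → q2 → q5 → q0 → q1 → q3 → q4 → q5 → q0 → q4 → q3 → q4 → q3 → q4 → q5 → q0 → q1 → q3  → end q3, accepted
w3: q4 → q5 → q0 → q1 → q2 → q5 → q1 → q3 → q5 → q0 → q4 → q3 → q4 → q3 → q4 → q5 → q1 → q3 → q5 → q1 → q2 → q5  → end q5, accepted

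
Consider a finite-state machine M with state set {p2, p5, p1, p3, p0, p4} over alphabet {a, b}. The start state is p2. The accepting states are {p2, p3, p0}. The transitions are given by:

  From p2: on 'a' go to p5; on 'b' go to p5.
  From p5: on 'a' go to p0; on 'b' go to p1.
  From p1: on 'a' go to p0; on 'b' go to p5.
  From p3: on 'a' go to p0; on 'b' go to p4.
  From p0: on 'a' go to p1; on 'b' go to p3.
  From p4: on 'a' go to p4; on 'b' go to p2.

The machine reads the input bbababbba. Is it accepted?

p2 → p5 → p1 → p0 → p3 → p0 → p3 → p4 → p2 → p5
End state p5 is not accepting.

No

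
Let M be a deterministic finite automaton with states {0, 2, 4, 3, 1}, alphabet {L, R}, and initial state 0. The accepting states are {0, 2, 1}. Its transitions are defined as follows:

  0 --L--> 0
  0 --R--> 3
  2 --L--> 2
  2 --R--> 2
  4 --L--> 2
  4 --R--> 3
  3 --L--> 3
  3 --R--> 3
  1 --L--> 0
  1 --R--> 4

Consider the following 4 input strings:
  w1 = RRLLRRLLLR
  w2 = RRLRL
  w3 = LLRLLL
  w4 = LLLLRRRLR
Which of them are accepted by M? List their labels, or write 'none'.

none

w1:
  start at 0
  read 'R': 0 → 3
  read 'R': 3 → 3
  read 'L': 3 → 3
  read 'L': 3 → 3
  read 'R': 3 → 3
  read 'R': 3 → 3
  read 'L': 3 → 3
  read 'L': 3 → 3
  read 'L': 3 → 3
  read 'R': 3 → 3
  end 3, rejected
w2:
  start at 0
  read 'R': 0 → 3
  read 'R': 3 → 3
  read 'L': 3 → 3
  read 'R': 3 → 3
  read 'L': 3 → 3
  end 3, rejected
w3:
  start at 0
  read 'L': 0 → 0
  read 'L': 0 → 0
  read 'R': 0 → 3
  read 'L': 3 → 3
  read 'L': 3 → 3
  read 'L': 3 → 3
  end 3, rejected
w4:
  start at 0
  read 'L': 0 → 0
  read 'L': 0 → 0
  read 'L': 0 → 0
  read 'L': 0 → 0
  read 'R': 0 → 3
  read 'R': 3 → 3
  read 'R': 3 → 3
  read 'L': 3 → 3
  read 'R': 3 → 3
  end 3, rejected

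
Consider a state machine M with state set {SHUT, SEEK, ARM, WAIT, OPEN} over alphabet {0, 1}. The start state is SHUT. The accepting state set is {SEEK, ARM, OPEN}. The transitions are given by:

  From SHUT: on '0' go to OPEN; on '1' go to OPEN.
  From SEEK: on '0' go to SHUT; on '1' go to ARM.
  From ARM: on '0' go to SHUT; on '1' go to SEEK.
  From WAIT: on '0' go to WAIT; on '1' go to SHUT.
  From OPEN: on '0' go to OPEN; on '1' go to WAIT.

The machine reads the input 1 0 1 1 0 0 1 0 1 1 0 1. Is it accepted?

No

start at SHUT
read '1': SHUT → OPEN
read '0': OPEN → OPEN
read '1': OPEN → WAIT
read '1': WAIT → SHUT
read '0': SHUT → OPEN
read '0': OPEN → OPEN
read '1': OPEN → WAIT
read '0': WAIT → WAIT
read '1': WAIT → SHUT
read '1': SHUT → OPEN
read '0': OPEN → OPEN
read '1': OPEN → WAIT
End state WAIT is not accepting.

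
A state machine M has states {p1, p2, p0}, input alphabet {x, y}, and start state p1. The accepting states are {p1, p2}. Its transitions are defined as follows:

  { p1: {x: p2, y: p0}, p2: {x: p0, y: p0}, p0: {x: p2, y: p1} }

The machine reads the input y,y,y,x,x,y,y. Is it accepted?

No

p1 → p0 → p1 → p0 → p2 → p0 → p1 → p0
End state p0 is not accepting.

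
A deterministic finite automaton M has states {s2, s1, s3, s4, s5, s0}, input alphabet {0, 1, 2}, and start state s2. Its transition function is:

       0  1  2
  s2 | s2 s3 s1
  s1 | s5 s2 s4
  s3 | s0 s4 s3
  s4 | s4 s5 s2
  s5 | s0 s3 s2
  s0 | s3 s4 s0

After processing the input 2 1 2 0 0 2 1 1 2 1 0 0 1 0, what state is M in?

s4

s2 → s1 → s2 → s1 → s5 → s0 → s0 → s4 → s5 → s2 → s3 → s0 → s3 → s4 → s4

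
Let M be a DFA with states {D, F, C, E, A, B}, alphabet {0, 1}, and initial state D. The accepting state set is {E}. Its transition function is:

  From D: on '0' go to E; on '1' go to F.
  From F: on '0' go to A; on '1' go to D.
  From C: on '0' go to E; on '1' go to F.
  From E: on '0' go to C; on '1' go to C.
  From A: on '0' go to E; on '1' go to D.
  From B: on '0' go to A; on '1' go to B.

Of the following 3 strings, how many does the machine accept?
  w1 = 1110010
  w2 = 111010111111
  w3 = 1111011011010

2

w1:
  start at D
  read '1': D → F
  read '1': F → D
  read '1': D → F
  read '0': F → A
  read '0': A → E
  read '1': E → C
  read '0': C → E
  end E, accepted
w2:
  start at D
  read '1': D → F
  read '1': F → D
  read '1': D → F
  read '0': F → A
  read '1': A → D
  read '0': D → E
  read '1': E → C
  read '1': C → F
  read '1': F → D
  read '1': D → F
  read '1': F → D
  read '1': D → F
  end F, rejected
w3:
  start at D
  read '1': D → F
  read '1': F → D
  read '1': D → F
  read '1': F → D
  read '0': D → E
  read '1': E → C
  read '1': C → F
  read '0': F → A
  read '1': A → D
  read '1': D → F
  read '0': F → A
  read '1': A → D
  read '0': D → E
  end E, accepted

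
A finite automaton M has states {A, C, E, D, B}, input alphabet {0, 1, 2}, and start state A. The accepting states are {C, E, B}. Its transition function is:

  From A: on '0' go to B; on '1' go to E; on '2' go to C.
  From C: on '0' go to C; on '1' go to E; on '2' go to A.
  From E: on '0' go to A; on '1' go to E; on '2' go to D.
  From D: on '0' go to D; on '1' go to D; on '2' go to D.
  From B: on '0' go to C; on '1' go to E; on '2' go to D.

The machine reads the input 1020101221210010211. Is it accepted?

No

start at A
read '1': A → E
read '0': E → A
read '2': A → C
read '0': C → C
read '1': C → E
read '0': E → A
read '1': A → E
read '2': E → D
read '2': D → D
read '1': D → D
read '2': D → D
read '1': D → D
read '0': D → D
read '0': D → D
read '1': D → D
read '0': D → D
read '2': D → D
read '1': D → D
read '1': D → D
End state D is not accepting.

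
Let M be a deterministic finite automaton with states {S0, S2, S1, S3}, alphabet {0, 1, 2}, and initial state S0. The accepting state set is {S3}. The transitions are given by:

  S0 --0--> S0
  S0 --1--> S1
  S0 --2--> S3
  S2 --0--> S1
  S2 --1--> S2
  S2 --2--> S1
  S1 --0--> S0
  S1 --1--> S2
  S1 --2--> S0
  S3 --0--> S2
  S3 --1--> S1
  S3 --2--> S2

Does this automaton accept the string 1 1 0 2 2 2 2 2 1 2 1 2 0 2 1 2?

S0 → S1 → S2 → S1 → S0 → S3 → S2 → S1 → S0 → S1 → S0 → S1 → S0 → S0 → S3 → S1 → S0
End state S0 is not accepting.

No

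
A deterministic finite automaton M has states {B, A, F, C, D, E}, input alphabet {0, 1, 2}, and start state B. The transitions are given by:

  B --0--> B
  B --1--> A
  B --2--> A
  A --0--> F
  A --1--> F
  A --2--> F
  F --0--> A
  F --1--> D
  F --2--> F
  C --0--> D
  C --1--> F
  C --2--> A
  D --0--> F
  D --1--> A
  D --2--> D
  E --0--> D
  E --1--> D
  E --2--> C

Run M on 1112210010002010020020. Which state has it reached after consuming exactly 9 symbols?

F

B → A → F → D → D → D → A → F → A → F
After 9 symbols: F.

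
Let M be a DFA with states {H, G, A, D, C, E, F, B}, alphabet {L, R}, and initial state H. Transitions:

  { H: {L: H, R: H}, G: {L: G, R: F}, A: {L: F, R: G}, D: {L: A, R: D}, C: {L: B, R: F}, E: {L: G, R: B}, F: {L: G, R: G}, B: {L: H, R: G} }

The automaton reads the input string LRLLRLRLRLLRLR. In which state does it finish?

H → H → H → H → H → H → H → H → H → H → H → H → H → H → H

H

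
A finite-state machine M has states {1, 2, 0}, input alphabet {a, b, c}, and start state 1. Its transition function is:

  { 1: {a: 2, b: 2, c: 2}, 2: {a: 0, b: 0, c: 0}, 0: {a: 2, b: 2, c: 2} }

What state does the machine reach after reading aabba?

2

1 → 2 → 0 → 2 → 0 → 2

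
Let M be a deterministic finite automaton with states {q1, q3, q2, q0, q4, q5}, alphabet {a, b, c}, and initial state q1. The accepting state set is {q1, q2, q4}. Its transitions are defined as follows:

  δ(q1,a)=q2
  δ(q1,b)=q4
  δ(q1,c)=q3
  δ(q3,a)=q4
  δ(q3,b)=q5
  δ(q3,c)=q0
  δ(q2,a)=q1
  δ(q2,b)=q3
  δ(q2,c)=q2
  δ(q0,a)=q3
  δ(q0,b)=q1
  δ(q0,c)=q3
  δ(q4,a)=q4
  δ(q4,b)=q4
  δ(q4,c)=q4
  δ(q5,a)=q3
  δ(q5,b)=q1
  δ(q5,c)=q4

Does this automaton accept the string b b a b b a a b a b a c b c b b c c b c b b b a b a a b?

Yes

q1 → q4 → q4 → q4 → q4 → q4 → q4 → q4 → q4 → q4 → q4 → q4 → q4 → q4 → q4 → q4 → q4 → q4 → q4 → q4 → q4 → q4 → q4 → q4 → q4 → q4 → q4 → q4 → q4
End state q4 is accepting.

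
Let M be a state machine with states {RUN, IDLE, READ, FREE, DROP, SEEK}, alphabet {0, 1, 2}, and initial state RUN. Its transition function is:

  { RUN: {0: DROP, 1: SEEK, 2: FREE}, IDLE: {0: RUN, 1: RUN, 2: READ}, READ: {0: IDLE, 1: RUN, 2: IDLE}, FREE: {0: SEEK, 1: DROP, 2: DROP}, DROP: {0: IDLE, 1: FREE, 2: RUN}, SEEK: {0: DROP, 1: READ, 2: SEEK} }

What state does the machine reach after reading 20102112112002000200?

DROP

start at RUN
read '2': RUN → FREE
read '0': FREE → SEEK
read '1': SEEK → READ
read '0': READ → IDLE
read '2': IDLE → READ
read '1': READ → RUN
read '1': RUN → SEEK
read '2': SEEK → SEEK
read '1': SEEK → READ
read '1': READ → RUN
read '2': RUN → FREE
read '0': FREE → SEEK
read '0': SEEK → DROP
read '2': DROP → RUN
read '0': RUN → DROP
read '0': DROP → IDLE
read '0': IDLE → RUN
read '2': RUN → FREE
read '0': FREE → SEEK
read '0': SEEK → DROP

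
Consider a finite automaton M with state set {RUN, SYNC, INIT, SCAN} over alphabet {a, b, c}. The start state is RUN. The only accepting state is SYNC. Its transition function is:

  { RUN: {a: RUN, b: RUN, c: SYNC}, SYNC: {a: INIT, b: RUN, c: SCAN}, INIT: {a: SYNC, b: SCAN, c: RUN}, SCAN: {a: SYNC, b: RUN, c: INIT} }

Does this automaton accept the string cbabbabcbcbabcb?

Trace: RUN -c-> SYNC -b-> RUN -a-> RUN -b-> RUN -b-> RUN -a-> RUN -b-> RUN -c-> SYNC -b-> RUN -c-> SYNC -b-> RUN -a-> RUN -b-> RUN -c-> SYNC -b-> RUN
End state RUN is not accepting.

No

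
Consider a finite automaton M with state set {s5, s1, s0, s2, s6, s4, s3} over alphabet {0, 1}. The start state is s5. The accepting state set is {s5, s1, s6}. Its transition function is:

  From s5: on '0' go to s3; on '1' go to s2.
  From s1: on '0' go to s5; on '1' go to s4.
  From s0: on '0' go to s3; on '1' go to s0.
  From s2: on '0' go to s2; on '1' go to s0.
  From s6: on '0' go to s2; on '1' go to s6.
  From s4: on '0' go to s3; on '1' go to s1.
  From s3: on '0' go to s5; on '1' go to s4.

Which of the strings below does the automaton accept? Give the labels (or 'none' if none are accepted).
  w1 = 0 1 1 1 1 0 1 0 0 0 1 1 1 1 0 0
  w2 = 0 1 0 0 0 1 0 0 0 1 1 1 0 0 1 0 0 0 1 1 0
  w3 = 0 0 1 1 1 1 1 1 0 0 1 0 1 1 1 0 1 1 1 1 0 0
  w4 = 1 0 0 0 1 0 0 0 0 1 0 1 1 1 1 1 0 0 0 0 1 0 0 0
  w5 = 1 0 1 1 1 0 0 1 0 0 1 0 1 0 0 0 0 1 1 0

w1

w1:
  start at s5
  read '0': s5 → s3
  read '1': s3 → s4
  read '1': s4 → s1
  read '1': s1 → s4
  read '1': s4 → s1
  read '0': s1 → s5
  read '1': s5 → s2
  read '0': s2 → s2
  read '0': s2 → s2
  read '0': s2 → s2
  read '1': s2 → s0
  read '1': s0 → s0
  read '1': s0 → s0
  read '1': s0 → s0
  read '0': s0 → s3
  read '0': s3 → s5
  end s5, accepted
w2:
  start at s5
  read '0': s5 → s3
  read '1': s3 → s4
  read '0': s4 → s3
  read '0': s3 → s5
  read '0': s5 → s3
  read '1': s3 → s4
  read '0': s4 → s3
  read '0': s3 → s5
  read '0': s5 → s3
  read '1': s3 → s4
  read '1': s4 → s1
  read '1': s1 → s4
  read '0': s4 → s3
  read '0': s3 → s5
  read '1': s5 → s2
  read '0': s2 → s2
  read '0': s2 → s2
  read '0': s2 → s2
  read '1': s2 → s0
  read '1': s0 → s0
  read '0': s0 → s3
  end s3, rejected
w3:
  start at s5
  read '0': s5 → s3
  read '0': s3 → s5
  read '1': s5 → s2
  read '1': s2 → s0
  read '1': s0 → s0
  read '1': s0 → s0
  read '1': s0 → s0
  read '1': s0 → s0
  read '0': s0 → s3
  read '0': s3 → s5
  read '1': s5 → s2
  read '0': s2 → s2
  read '1': s2 → s0
  read '1': s0 → s0
  read '1': s0 → s0
  read '0': s0 → s3
  read '1': s3 → s4
  read '1': s4 → s1
  read '1': s1 → s4
  read '1': s4 → s1
  read '0': s1 → s5
  read '0': s5 → s3
  end s3, rejected
w4:
  start at s5
  read '1': s5 → s2
  read '0': s2 → s2
  read '0': s2 → s2
  read '0': s2 → s2
  read '1': s2 → s0
  read '0': s0 → s3
  read '0': s3 → s5
  read '0': s5 → s3
  read '0': s3 → s5
  read '1': s5 → s2
  read '0': s2 → s2
  read '1': s2 → s0
  read '1': s0 → s0
  read '1': s0 → s0
  read '1': s0 → s0
  read '1': s0 → s0
  read '0': s0 → s3
  read '0': s3 → s5
  read '0': s5 → s3
  read '0': s3 → s5
  read '1': s5 → s2
  read '0': s2 → s2
  read '0': s2 → s2
  read '0': s2 → s2
  end s2, rejected
w5:
  start at s5
  read '1': s5 → s2
  read '0': s2 → s2
  read '1': s2 → s0
  read '1': s0 → s0
  read '1': s0 → s0
  read '0': s0 → s3
  read '0': s3 → s5
  read '1': s5 → s2
  read '0': s2 → s2
  read '0': s2 → s2
  read '1': s2 → s0
  read '0': s0 → s3
  read '1': s3 → s4
  read '0': s4 → s3
  read '0': s3 → s5
  read '0': s5 → s3
  read '0': s3 → s5
  read '1': s5 → s2
  read '1': s2 → s0
  read '0': s0 → s3
  end s3, rejected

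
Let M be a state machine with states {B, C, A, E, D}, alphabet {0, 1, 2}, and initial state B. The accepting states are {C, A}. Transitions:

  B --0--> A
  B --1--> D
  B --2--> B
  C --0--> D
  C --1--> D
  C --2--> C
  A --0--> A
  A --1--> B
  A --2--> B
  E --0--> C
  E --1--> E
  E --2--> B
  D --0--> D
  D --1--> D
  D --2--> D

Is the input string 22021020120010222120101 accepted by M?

No

start at B
read '2': B → B
read '2': B → B
read '0': B → A
read '2': A → B
read '1': B → D
read '0': D → D
read '2': D → D
read '0': D → D
read '1': D → D
read '2': D → D
read '0': D → D
read '0': D → D
read '1': D → D
read '0': D → D
read '2': D → D
read '2': D → D
read '2': D → D
read '1': D → D
read '2': D → D
read '0': D → D
read '1': D → D
read '0': D → D
read '1': D → D
End state D is not accepting.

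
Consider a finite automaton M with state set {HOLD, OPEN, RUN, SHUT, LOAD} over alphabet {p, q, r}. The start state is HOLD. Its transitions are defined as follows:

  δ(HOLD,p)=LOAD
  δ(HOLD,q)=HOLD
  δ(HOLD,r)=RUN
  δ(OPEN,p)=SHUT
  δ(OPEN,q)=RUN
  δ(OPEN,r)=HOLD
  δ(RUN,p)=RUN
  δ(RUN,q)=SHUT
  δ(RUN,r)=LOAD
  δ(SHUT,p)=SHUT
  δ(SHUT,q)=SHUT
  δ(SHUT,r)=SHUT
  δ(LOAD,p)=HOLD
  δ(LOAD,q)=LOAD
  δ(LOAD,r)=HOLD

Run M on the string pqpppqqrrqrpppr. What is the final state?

start at HOLD
read 'p': HOLD → LOAD
read 'q': LOAD → LOAD
read 'p': LOAD → HOLD
read 'p': HOLD → LOAD
read 'p': LOAD → HOLD
read 'q': HOLD → HOLD
read 'q': HOLD → HOLD
read 'r': HOLD → RUN
read 'r': RUN → LOAD
read 'q': LOAD → LOAD
read 'r': LOAD → HOLD
read 'p': HOLD → LOAD
read 'p': LOAD → HOLD
read 'p': HOLD → LOAD
read 'r': LOAD → HOLD

HOLD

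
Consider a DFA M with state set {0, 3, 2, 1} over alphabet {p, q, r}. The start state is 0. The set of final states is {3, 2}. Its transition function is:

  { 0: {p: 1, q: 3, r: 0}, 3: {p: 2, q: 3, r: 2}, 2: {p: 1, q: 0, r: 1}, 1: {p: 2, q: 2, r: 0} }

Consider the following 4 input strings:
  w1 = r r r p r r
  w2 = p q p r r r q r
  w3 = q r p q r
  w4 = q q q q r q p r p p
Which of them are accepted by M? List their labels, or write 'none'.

w1: 0 → 0 → 0 → 0 → 1 → 0 → 0  → end 0, rejected
w2: 0 → 1 → 2 → 1 → 0 → 0 → 0 → 3 → 2  → end 2, accepted
w3: 0 → 3 → 2 → 1 → 2 → 1  → end 1, rejected
w4: 0 → 3 → 3 → 3 → 3 → 2 → 0 → 1 → 0 → 1 → 2  → end 2, accepted

w2, w4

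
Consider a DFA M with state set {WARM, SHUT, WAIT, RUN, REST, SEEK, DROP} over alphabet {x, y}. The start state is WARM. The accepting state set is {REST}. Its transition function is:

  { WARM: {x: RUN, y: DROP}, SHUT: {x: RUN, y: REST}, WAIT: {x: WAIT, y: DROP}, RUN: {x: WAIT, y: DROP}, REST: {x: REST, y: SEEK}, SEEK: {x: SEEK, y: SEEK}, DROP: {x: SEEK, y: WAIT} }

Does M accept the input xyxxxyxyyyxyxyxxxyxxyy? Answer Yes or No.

No

start at WARM
read 'x': WARM → RUN
read 'y': RUN → DROP
read 'x': DROP → SEEK
read 'x': SEEK → SEEK
read 'x': SEEK → SEEK
read 'y': SEEK → SEEK
read 'x': SEEK → SEEK
read 'y': SEEK → SEEK
read 'y': SEEK → SEEK
read 'y': SEEK → SEEK
read 'x': SEEK → SEEK
read 'y': SEEK → SEEK
read 'x': SEEK → SEEK
read 'y': SEEK → SEEK
read 'x': SEEK → SEEK
read 'x': SEEK → SEEK
read 'x': SEEK → SEEK
read 'y': SEEK → SEEK
read 'x': SEEK → SEEK
read 'x': SEEK → SEEK
read 'y': SEEK → SEEK
read 'y': SEEK → SEEK
End state SEEK is not accepting.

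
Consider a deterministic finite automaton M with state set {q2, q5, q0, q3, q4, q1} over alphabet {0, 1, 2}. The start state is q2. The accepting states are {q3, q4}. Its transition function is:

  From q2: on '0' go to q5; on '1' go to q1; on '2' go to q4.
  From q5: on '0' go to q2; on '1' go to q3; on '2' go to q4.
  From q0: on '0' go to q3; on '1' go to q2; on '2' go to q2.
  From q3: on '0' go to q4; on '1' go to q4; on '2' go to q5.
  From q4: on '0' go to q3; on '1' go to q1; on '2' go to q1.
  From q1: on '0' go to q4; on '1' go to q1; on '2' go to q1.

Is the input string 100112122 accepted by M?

q2 → q1 → q4 → q3 → q4 → q1 → q1 → q1 → q1 → q1
End state q1 is not accepting.

No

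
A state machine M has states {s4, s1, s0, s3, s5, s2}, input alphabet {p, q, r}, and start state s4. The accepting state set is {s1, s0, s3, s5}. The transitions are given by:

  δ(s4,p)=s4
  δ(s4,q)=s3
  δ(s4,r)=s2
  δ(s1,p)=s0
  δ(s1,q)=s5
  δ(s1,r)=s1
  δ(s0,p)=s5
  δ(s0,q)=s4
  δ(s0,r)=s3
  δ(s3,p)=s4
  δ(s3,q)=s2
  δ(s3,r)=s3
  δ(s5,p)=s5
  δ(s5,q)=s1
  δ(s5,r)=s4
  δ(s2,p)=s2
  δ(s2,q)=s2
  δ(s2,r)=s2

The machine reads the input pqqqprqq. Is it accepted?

s4 → s4 → s3 → s2 → s2 → s2 → s2 → s2 → s2
End state s2 is not accepting.

No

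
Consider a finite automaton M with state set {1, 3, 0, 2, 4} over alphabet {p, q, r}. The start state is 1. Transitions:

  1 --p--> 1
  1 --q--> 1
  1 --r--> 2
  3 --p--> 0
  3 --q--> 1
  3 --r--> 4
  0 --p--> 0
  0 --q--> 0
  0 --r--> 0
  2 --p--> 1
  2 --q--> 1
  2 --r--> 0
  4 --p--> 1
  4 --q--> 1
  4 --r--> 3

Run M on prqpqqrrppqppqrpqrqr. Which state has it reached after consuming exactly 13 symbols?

0

1 → 1 → 2 → 1 → 1 → 1 → 1 → 2 → 0 → 0 → 0 → 0 → 0 → 0
After 13 symbols: 0.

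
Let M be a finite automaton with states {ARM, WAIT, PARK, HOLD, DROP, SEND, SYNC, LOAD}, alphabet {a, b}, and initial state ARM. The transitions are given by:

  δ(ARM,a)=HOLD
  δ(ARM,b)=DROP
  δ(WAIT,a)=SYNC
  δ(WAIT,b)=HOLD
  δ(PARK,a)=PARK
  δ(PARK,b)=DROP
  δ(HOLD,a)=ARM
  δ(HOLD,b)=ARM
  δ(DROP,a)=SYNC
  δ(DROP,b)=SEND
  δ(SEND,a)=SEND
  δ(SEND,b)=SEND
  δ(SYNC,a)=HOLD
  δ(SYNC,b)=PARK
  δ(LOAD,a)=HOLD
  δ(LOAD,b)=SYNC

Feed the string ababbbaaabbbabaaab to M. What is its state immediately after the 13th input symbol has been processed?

SEND

ARM → HOLD → ARM → HOLD → ARM → DROP → SEND → SEND → SEND → SEND → SEND → SEND → SEND → SEND
After 13 symbols: SEND.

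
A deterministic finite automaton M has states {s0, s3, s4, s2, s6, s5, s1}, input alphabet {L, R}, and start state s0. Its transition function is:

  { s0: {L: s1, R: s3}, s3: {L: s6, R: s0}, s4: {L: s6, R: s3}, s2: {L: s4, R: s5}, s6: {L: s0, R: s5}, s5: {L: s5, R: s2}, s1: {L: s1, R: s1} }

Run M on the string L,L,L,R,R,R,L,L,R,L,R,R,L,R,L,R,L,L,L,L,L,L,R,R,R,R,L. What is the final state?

s1

Trace: s0 -L-> s1 -L-> s1 -L-> s1 -R-> s1 -R-> s1 -R-> s1 -L-> s1 -L-> s1 -R-> s1 -L-> s1 -R-> s1 -R-> s1 -L-> s1 -R-> s1 -L-> s1 -R-> s1 -L-> s1 -L-> s1 -L-> s1 -L-> s1 -L-> s1 -L-> s1 -R-> s1 -R-> s1 -R-> s1 -R-> s1 -L-> s1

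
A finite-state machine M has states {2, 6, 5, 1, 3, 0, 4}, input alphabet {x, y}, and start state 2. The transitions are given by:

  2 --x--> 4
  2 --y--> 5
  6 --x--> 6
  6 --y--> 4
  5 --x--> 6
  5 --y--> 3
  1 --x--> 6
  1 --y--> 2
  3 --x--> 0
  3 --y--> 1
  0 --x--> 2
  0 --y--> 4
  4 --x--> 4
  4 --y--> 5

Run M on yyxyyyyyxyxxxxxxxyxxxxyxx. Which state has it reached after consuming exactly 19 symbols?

4

Trace: 2 -y-> 5 -y-> 3 -x-> 0 -y-> 4 -y-> 5 -y-> 3 -y-> 1 -y-> 2 -x-> 4 -y-> 5 -x-> 6 -x-> 6 -x-> 6 -x-> 6 -x-> 6 -x-> 6 -x-> 6 -y-> 4 -x-> 4
After 19 symbols: 4.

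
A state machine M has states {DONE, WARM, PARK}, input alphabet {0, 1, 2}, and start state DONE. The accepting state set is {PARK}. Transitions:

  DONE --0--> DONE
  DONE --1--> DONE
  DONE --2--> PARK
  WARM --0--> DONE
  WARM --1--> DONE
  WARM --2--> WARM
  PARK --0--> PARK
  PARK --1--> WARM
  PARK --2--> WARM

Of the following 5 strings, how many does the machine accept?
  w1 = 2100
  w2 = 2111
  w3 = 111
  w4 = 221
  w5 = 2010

0

w1: DONE → PARK → WARM → DONE → DONE  → end DONE, rejected
w2: DONE → PARK → WARM → DONE → DONE  → end DONE, rejected
w3: DONE → DONE → DONE → DONE  → end DONE, rejected
w4: DONE → PARK → WARM → DONE  → end DONE, rejected
w5: DONE → PARK → PARK → WARM → DONE  → end DONE, rejected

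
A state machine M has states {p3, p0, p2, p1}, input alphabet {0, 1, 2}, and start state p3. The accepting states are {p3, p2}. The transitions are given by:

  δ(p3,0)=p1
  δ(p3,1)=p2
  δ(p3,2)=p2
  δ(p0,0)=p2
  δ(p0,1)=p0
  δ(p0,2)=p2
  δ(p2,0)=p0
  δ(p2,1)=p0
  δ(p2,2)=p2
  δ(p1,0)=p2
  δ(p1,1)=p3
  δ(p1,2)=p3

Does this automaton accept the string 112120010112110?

start at p3
read '1': p3 → p2
read '1': p2 → p0
read '2': p0 → p2
read '1': p2 → p0
read '2': p0 → p2
read '0': p2 → p0
read '0': p0 → p2
read '1': p2 → p0
read '0': p0 → p2
read '1': p2 → p0
read '1': p0 → p0
read '2': p0 → p2
read '1': p2 → p0
read '1': p0 → p0
read '0': p0 → p2
End state p2 is accepting.

Yes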